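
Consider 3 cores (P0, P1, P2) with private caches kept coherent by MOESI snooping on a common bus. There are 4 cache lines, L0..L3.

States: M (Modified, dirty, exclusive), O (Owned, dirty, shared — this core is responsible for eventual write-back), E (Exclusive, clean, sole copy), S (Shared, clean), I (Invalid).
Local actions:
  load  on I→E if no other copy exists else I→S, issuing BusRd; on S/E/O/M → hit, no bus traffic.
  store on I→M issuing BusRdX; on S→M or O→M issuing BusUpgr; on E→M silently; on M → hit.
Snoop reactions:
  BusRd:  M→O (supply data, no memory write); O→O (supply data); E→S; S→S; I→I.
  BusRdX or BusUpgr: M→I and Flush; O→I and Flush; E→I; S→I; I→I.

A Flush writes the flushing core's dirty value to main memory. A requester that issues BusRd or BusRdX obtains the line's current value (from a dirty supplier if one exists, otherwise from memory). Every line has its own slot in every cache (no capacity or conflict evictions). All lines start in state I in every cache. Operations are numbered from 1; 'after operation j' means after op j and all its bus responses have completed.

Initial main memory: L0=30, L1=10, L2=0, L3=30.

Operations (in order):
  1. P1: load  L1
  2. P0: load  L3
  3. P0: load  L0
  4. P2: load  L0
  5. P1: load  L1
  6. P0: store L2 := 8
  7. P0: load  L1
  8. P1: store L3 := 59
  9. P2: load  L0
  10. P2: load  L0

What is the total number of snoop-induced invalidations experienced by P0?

invalidations = 1

  op1 P1: load  L1 → I/E/I on L1; bus BusRd; mem=10
  op2 P0: load  L3 → E/I/I on L3; bus BusRd; mem=30
  op3 P0: load  L0 → E/I/I on L0; bus BusRd; mem=30
  op4 P2: load  L0 → S/I/S on L0; bus BusRd; mem=30
  op5 P1: load  L1 → I/E/I on L1; bus (none); mem=10
  op6 P0: store L2 := 8 → M/I/I on L2; bus BusRdX; mem=0
  op7 P0: load  L1 → S/S/I on L1; bus BusRd; mem=10
  op8 P1: store L3 := 59 → I/M/I on L3; bus BusRdX; mem=30
  op9 P2: load  L0 → S/I/S on L0; bus (none); mem=30
  op10 P2: load  L0 → S/I/S on L0; bus (none); mem=30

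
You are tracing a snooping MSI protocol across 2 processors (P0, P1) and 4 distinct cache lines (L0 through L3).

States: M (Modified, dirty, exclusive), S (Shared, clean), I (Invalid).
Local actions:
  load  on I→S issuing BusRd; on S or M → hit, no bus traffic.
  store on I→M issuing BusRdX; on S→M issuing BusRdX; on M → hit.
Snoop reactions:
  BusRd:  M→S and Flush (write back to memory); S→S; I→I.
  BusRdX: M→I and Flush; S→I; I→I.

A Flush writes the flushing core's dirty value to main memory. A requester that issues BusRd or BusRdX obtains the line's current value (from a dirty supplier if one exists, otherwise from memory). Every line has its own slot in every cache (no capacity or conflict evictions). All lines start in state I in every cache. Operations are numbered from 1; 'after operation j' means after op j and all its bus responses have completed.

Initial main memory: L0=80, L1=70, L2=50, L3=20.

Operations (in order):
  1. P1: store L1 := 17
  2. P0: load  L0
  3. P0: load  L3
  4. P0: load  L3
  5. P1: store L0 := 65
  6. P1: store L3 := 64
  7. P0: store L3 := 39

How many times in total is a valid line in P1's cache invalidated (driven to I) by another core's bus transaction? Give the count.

invalidations = 1

1. P1: store L1 := 17  bus=[BusRdX]  L1: P0=I P1=M  mem[L1]=70
2. P0: load  L0  bus=[BusRd]  L0: P0=S P1=I  mem[L0]=80
3. P0: load  L3  bus=[BusRd]  L3: P0=S P1=I  mem[L3]=20
4. P0: load  L3  bus=[-]  L3: P0=S P1=I  mem[L3]=20
5. P1: store L0 := 65  bus=[BusRdX]  L0: P0=I P1=M  mem[L0]=80
6. P1: store L3 := 64  bus=[BusRdX]  L3: P0=I P1=M  mem[L3]=20
7. P0: store L3 := 39  bus=[BusRdX,Flush]  L3: P0=M P1=I  mem[L3]=64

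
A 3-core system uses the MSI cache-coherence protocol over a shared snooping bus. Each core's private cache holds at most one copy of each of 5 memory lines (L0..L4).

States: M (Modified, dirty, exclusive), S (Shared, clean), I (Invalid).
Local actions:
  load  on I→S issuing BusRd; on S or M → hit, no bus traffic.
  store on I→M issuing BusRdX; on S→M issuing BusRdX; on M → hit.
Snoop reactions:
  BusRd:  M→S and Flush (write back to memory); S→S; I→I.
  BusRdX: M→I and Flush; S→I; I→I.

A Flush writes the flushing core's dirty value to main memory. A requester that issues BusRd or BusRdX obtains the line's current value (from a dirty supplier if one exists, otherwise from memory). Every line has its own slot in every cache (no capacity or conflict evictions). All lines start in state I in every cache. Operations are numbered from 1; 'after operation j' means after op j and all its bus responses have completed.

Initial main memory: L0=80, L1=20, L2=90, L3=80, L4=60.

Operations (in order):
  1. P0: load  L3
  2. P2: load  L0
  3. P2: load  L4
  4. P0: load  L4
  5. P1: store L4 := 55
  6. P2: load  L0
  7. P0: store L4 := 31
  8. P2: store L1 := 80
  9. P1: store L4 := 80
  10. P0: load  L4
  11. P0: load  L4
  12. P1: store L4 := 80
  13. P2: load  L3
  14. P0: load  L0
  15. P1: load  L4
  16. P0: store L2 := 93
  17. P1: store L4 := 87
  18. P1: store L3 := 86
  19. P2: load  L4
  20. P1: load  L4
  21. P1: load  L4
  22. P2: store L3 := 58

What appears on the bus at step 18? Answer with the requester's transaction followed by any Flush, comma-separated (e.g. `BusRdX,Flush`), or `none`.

bus = BusRdX

  op1 P0: load  L3 → S/I/I on L3; bus BusRd; mem=80
  op2 P2: load  L0 → I/I/S on L0; bus BusRd; mem=80
  op3 P2: load  L4 → I/I/S on L4; bus BusRd; mem=60
  op4 P0: load  L4 → S/I/S on L4; bus BusRd; mem=60
  op5 P1: store L4 := 55 → I/M/I on L4; bus BusRdX; mem=60
  op6 P2: load  L0 → I/I/S on L0; bus (none); mem=80
  op7 P0: store L4 := 31 → M/I/I on L4; bus BusRdX Flush; mem=55
  op8 P2: store L1 := 80 → I/I/M on L1; bus BusRdX; mem=20
  op9 P1: store L4 := 80 → I/M/I on L4; bus BusRdX Flush; mem=31
  op10 P0: load  L4 → S/S/I on L4; bus BusRd Flush; mem=80
  op11 P0: load  L4 → S/S/I on L4; bus (none); mem=80
  op12 P1: store L4 := 80 → I/M/I on L4; bus BusRdX; mem=80
  op13 P2: load  L3 → S/I/S on L3; bus BusRd; mem=80
  op14 P0: load  L0 → S/I/S on L0; bus BusRd; mem=80
  op15 P1: load  L4 → I/M/I on L4; bus (none); mem=80
  op16 P0: store L2 := 93 → M/I/I on L2; bus BusRdX; mem=90
  op17 P1: store L4 := 87 → I/M/I on L4; bus (none); mem=80
  op18 P1: store L3 := 86 → I/M/I on L3; bus BusRdX; mem=80
  op19 P2: load  L4 → I/S/S on L4; bus BusRd Flush; mem=87
  op20 P1: load  L4 → I/S/S on L4; bus (none); mem=87
  op21 P1: load  L4 → I/S/S on L4; bus (none); mem=87
  op22 P2: store L3 := 58 → I/I/M on L3; bus BusRdX Flush; mem=86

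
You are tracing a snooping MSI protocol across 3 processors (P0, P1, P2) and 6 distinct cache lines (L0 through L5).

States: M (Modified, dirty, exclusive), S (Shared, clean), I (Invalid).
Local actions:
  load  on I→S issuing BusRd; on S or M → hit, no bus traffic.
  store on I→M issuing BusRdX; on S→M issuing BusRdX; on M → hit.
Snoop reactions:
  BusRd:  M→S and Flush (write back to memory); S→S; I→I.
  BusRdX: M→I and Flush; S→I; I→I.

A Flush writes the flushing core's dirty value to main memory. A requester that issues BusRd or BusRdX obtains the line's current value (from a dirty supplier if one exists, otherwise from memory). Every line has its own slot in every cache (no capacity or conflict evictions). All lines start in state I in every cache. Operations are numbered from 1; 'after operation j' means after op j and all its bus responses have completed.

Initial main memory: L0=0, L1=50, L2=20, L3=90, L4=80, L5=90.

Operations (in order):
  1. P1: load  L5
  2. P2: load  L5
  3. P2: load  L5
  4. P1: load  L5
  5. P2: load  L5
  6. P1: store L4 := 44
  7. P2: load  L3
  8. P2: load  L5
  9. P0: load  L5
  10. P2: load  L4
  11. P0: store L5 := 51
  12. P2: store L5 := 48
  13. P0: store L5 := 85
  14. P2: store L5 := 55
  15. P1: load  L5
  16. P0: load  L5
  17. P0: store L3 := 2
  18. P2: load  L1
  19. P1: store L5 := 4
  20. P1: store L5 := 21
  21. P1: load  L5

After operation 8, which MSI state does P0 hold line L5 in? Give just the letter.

state = I

1. P1: load  L5  bus=[BusRd]  L5: P0=I P1=S P2=I  mem[L5]=90
2. P2: load  L5  bus=[BusRd]  L5: P0=I P1=S P2=S  mem[L5]=90
3. P2: load  L5  bus=[-]  L5: P0=I P1=S P2=S  mem[L5]=90
4. P1: load  L5  bus=[-]  L5: P0=I P1=S P2=S  mem[L5]=90
5. P2: load  L5  bus=[-]  L5: P0=I P1=S P2=S  mem[L5]=90
6. P1: store L4 := 44  bus=[BusRdX]  L4: P0=I P1=M P2=I  mem[L4]=80
7. P2: load  L3  bus=[BusRd]  L3: P0=I P1=I P2=S  mem[L3]=90
8. P2: load  L5  bus=[-]  L5: P0=I P1=S P2=S  mem[L5]=90
9. P0: load  L5  bus=[BusRd]  L5: P0=S P1=S P2=S  mem[L5]=90
10. P2: load  L4  bus=[BusRd,Flush]  L4: P0=I P1=S P2=S  mem[L4]=44
11. P0: store L5 := 51  bus=[BusRdX]  L5: P0=M P1=I P2=I  mem[L5]=90
12. P2: store L5 := 48  bus=[BusRdX,Flush]  L5: P0=I P1=I P2=M  mem[L5]=51
13. P0: store L5 := 85  bus=[BusRdX,Flush]  L5: P0=M P1=I P2=I  mem[L5]=48
14. P2: store L5 := 55  bus=[BusRdX,Flush]  L5: P0=I P1=I P2=M  mem[L5]=85
15. P1: load  L5  bus=[BusRd,Flush]  L5: P0=I P1=S P2=S  mem[L5]=55
16. P0: load  L5  bus=[BusRd]  L5: P0=S P1=S P2=S  mem[L5]=55
17. P0: store L3 := 2  bus=[BusRdX]  L3: P0=M P1=I P2=I  mem[L3]=90
18. P2: load  L1  bus=[BusRd]  L1: P0=I P1=I P2=S  mem[L1]=50
19. P1: store L5 := 4  bus=[BusRdX]  L5: P0=I P1=M P2=I  mem[L5]=55
20. P1: store L5 := 21  bus=[-]  L5: P0=I P1=M P2=I  mem[L5]=55
21. P1: load  L5  bus=[-]  L5: P0=I P1=M P2=I  mem[L5]=55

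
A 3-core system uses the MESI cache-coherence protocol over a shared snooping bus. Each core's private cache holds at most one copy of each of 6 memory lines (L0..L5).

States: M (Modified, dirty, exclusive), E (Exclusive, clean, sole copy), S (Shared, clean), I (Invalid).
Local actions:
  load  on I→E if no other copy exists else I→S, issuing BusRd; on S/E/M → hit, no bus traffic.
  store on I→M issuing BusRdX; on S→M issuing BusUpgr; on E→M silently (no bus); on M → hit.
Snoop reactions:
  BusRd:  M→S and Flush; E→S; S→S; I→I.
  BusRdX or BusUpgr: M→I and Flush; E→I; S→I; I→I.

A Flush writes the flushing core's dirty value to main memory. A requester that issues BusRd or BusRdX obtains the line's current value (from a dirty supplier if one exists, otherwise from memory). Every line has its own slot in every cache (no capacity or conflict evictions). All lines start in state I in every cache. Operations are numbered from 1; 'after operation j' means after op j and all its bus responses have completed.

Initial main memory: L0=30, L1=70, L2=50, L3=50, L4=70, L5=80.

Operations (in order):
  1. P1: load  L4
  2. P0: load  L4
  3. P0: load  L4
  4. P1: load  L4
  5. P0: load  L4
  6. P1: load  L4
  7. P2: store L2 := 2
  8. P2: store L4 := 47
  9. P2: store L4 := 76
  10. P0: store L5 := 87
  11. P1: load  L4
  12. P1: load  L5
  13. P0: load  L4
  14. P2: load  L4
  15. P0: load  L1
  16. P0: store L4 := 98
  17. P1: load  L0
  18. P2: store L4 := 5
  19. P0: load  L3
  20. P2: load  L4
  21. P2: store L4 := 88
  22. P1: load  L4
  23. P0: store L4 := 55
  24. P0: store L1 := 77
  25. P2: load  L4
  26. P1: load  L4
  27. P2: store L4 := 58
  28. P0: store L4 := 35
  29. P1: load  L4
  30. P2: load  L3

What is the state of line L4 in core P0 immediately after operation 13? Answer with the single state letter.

state = S

step 1: P1: load  L4  ⟶  IEI  (L4)  txn=BusRd  M[L4]=70
step 2: P0: load  L4  ⟶  SSI  (L4)  txn=BusRd  M[L4]=70
step 3: P0: load  L4  ⟶  SSI  (L4)  txn=∅  M[L4]=70
step 4: P1: load  L4  ⟶  SSI  (L4)  txn=∅  M[L4]=70
step 5: P0: load  L4  ⟶  SSI  (L4)  txn=∅  M[L4]=70
step 6: P1: load  L4  ⟶  SSI  (L4)  txn=∅  M[L4]=70
step 7: P2: store L2 := 2  ⟶  IIM  (L2)  txn=BusRdX  M[L2]=50
step 8: P2: store L4 := 47  ⟶  IIM  (L4)  txn=BusRdX  M[L4]=70
step 9: P2: store L4 := 76  ⟶  IIM  (L4)  txn=∅  M[L4]=70
step 10: P0: store L5 := 87  ⟶  MII  (L5)  txn=BusRdX  M[L5]=80
step 11: P1: load  L4  ⟶  ISS  (L4)  txn=BusRd+Flush  M[L4]=76
step 12: P1: load  L5  ⟶  SSI  (L5)  txn=BusRd+Flush  M[L5]=87
step 13: P0: load  L4  ⟶  SSS  (L4)  txn=BusRd  M[L4]=76
step 14: P2: load  L4  ⟶  SSS  (L4)  txn=∅  M[L4]=76
step 15: P0: load  L1  ⟶  EII  (L1)  txn=BusRd  M[L1]=70
step 16: P0: store L4 := 98  ⟶  MII  (L4)  txn=BusUpgr  M[L4]=76
step 17: P1: load  L0  ⟶  IEI  (L0)  txn=BusRd  M[L0]=30
step 18: P2: store L4 := 5  ⟶  IIM  (L4)  txn=BusRdX+Flush  M[L4]=98
step 19: P0: load  L3  ⟶  EII  (L3)  txn=BusRd  M[L3]=50
step 20: P2: load  L4  ⟶  IIM  (L4)  txn=∅  M[L4]=98
step 21: P2: store L4 := 88  ⟶  IIM  (L4)  txn=∅  M[L4]=98
step 22: P1: load  L4  ⟶  ISS  (L4)  txn=BusRd+Flush  M[L4]=88
step 23: P0: store L4 := 55  ⟶  MII  (L4)  txn=BusRdX  M[L4]=88
step 24: P0: store L1 := 77  ⟶  MII  (L1)  txn=∅  M[L1]=70
step 25: P2: load  L4  ⟶  SIS  (L4)  txn=BusRd+Flush  M[L4]=55
step 26: P1: load  L4  ⟶  SSS  (L4)  txn=BusRd  M[L4]=55
step 27: P2: store L4 := 58  ⟶  IIM  (L4)  txn=BusUpgr  M[L4]=55
step 28: P0: store L4 := 35  ⟶  MII  (L4)  txn=BusRdX+Flush  M[L4]=58
step 29: P1: load  L4  ⟶  SSI  (L4)  txn=BusRd+Flush  M[L4]=35
step 30: P2: load  L3  ⟶  SIS  (L3)  txn=BusRd  M[L3]=50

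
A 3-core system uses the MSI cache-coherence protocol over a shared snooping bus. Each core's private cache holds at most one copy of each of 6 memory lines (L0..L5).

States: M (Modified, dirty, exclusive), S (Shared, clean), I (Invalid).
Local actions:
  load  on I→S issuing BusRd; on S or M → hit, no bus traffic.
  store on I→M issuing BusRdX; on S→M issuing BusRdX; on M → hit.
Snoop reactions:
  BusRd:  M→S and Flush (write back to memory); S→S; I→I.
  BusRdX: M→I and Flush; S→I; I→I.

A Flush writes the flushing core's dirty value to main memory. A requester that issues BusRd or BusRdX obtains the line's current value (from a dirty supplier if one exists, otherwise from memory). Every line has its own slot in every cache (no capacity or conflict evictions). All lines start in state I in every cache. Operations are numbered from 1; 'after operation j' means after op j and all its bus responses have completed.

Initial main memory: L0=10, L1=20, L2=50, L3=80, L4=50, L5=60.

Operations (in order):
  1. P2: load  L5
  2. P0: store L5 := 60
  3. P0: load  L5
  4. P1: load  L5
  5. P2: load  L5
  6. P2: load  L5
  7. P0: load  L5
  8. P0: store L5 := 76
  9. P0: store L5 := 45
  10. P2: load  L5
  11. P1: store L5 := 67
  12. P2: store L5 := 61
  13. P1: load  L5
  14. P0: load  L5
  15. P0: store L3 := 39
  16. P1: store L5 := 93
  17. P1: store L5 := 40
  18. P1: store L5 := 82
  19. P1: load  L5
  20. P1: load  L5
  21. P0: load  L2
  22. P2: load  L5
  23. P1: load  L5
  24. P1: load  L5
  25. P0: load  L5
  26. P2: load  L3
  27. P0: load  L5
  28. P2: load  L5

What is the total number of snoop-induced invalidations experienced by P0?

invalidations = 2

[1] P2: load  L5 | P0:I, P1:I, P2:S(60) | bus: BusRd
[2] P0: store L5 := 60 | P0:M(60), P1:I, P2:I | bus: BusRdX
[3] P0: load  L5 | P0:M(60), P1:I, P2:I | bus: none
[4] P1: load  L5 | P0:S(60), P1:S(60), P2:I | bus: BusRd,Flush
[5] P2: load  L5 | P0:S(60), P1:S(60), P2:S(60) | bus: BusRd
[6] P2: load  L5 | P0:S(60), P1:S(60), P2:S(60) | bus: none
[7] P0: load  L5 | P0:S(60), P1:S(60), P2:S(60) | bus: none
[8] P0: store L5 := 76 | P0:M(76), P1:I, P2:I | bus: BusRdX
[9] P0: store L5 := 45 | P0:M(45), P1:I, P2:I | bus: none
[10] P2: load  L5 | P0:S(45), P1:I, P2:S(45) | bus: BusRd,Flush
[11] P1: store L5 := 67 | P0:I, P1:M(67), P2:I | bus: BusRdX
[12] P2: store L5 := 61 | P0:I, P1:I, P2:M(61) | bus: BusRdX,Flush
[13] P1: load  L5 | P0:I, P1:S(61), P2:S(61) | bus: BusRd,Flush
[14] P0: load  L5 | P0:S(61), P1:S(61), P2:S(61) | bus: BusRd
[15] P0: store L3 := 39 | P0:M(39), P1:I, P2:I | bus: BusRdX
[16] P1: store L5 := 93 | P0:I, P1:M(93), P2:I | bus: BusRdX
[17] P1: store L5 := 40 | P0:I, P1:M(40), P2:I | bus: none
[18] P1: store L5 := 82 | P0:I, P1:M(82), P2:I | bus: none
[19] P1: load  L5 | P0:I, P1:M(82), P2:I | bus: none
[20] P1: load  L5 | P0:I, P1:M(82), P2:I | bus: none
[21] P0: load  L2 | P0:S(50), P1:I, P2:I | bus: BusRd
[22] P2: load  L5 | P0:I, P1:S(82), P2:S(82) | bus: BusRd,Flush
[23] P1: load  L5 | P0:I, P1:S(82), P2:S(82) | bus: none
[24] P1: load  L5 | P0:I, P1:S(82), P2:S(82) | bus: none
[25] P0: load  L5 | P0:S(82), P1:S(82), P2:S(82) | bus: BusRd
[26] P2: load  L3 | P0:S(39), P1:I, P2:S(39) | bus: BusRd,Flush
[27] P0: load  L5 | P0:S(82), P1:S(82), P2:S(82) | bus: none
[28] P2: load  L5 | P0:S(82), P1:S(82), P2:S(82) | bus: none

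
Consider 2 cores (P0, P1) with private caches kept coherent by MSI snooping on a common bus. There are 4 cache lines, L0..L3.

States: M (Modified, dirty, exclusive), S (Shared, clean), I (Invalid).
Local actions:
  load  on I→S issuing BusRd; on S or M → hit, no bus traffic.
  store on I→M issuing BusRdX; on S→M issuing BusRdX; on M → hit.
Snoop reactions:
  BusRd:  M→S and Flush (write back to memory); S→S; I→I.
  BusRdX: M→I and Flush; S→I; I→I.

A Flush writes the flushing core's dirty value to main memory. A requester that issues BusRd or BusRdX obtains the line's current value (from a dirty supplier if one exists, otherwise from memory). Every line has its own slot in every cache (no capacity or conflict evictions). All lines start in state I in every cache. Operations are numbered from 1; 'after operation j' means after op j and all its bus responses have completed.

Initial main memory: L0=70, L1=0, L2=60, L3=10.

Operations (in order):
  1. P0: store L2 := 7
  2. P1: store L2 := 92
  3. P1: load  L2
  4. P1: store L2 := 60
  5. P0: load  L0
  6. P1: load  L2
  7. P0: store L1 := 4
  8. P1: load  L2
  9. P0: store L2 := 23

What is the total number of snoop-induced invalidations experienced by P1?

invalidations = 1

[1] P0: store L2 := 7 | P0:M(7), P1:I | bus: BusRdX
[2] P1: store L2 := 92 | P0:I, P1:M(92) | bus: BusRdX,Flush
[3] P1: load  L2 | P0:I, P1:M(92) | bus: none
[4] P1: store L2 := 60 | P0:I, P1:M(60) | bus: none
[5] P0: load  L0 | P0:S(70), P1:I | bus: BusRd
[6] P1: load  L2 | P0:I, P1:M(60) | bus: none
[7] P0: store L1 := 4 | P0:M(4), P1:I | bus: BusRdX
[8] P1: load  L2 | P0:I, P1:M(60) | bus: none
[9] P0: store L2 := 23 | P0:M(23), P1:I | bus: BusRdX,Flush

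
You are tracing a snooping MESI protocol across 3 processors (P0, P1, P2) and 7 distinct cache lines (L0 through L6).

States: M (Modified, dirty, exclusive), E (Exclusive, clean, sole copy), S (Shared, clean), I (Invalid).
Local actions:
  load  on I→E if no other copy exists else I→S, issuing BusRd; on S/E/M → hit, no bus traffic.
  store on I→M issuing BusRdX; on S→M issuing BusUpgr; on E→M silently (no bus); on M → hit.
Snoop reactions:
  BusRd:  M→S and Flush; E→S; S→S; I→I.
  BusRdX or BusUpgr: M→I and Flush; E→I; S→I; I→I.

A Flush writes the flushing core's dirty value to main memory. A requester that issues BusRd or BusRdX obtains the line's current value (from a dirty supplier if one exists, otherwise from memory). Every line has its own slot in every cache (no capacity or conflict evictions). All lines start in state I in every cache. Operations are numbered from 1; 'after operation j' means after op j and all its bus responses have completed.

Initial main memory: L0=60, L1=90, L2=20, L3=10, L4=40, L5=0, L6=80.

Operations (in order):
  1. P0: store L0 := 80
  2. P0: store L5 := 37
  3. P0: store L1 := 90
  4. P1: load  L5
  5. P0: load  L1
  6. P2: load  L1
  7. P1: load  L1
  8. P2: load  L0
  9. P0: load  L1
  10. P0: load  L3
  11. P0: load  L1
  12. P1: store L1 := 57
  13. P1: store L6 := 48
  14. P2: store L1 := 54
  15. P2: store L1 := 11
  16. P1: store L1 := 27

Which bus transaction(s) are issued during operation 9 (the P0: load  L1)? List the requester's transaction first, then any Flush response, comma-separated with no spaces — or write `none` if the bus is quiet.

  op1 P0: store L0 := 80 → M/I/I on L0; bus BusRdX; mem=60
  op2 P0: store L5 := 37 → M/I/I on L5; bus BusRdX; mem=0
  op3 P0: store L1 := 90 → M/I/I on L1; bus BusRdX; mem=90
  op4 P1: load  L5 → S/S/I on L5; bus BusRd Flush; mem=37
  op5 P0: load  L1 → M/I/I on L1; bus (none); mem=90
  op6 P2: load  L1 → S/I/S on L1; bus BusRd Flush; mem=90
  op7 P1: load  L1 → S/S/S on L1; bus BusRd; mem=90
  op8 P2: load  L0 → S/I/S on L0; bus BusRd Flush; mem=80
  op9 P0: load  L1 → S/S/S on L1; bus (none); mem=90
  op10 P0: load  L3 → E/I/I on L3; bus BusRd; mem=10
  op11 P0: load  L1 → S/S/S on L1; bus (none); mem=90
  op12 P1: store L1 := 57 → I/M/I on L1; bus BusUpgr; mem=90
  op13 P1: store L6 := 48 → I/M/I on L6; bus BusRdX; mem=80
  op14 P2: store L1 := 54 → I/I/M on L1; bus BusRdX Flush; mem=57
  op15 P2: store L1 := 11 → I/I/M on L1; bus (none); mem=57
  op16 P1: store L1 := 27 → I/M/I on L1; bus BusRdX Flush; mem=11

bus = none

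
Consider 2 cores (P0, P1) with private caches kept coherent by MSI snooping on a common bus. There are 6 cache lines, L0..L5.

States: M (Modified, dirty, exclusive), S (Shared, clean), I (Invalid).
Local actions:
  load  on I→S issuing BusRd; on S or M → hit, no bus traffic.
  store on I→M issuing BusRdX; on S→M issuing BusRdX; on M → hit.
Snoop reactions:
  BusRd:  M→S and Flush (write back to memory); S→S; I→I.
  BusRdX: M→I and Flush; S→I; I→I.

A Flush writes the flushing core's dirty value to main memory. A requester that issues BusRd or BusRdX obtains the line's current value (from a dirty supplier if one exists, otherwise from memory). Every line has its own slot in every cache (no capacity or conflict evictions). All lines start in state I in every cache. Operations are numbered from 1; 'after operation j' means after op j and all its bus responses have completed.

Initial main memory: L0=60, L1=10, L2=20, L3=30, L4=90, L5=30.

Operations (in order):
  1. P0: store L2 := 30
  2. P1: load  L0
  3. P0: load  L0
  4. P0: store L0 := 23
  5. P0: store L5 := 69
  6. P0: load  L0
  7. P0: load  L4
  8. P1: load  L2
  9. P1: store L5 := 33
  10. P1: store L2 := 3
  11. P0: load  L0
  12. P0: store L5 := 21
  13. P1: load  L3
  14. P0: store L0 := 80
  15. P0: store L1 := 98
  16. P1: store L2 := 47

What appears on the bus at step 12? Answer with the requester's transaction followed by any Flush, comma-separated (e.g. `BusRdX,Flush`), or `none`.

1. P0: store L2 := 30  bus=[BusRdX]  L2: P0=M P1=I  mem[L2]=20
2. P1: load  L0  bus=[BusRd]  L0: P0=I P1=S  mem[L0]=60
3. P0: load  L0  bus=[BusRd]  L0: P0=S P1=S  mem[L0]=60
4. P0: store L0 := 23  bus=[BusRdX]  L0: P0=M P1=I  mem[L0]=60
5. P0: store L5 := 69  bus=[BusRdX]  L5: P0=M P1=I  mem[L5]=30
6. P0: load  L0  bus=[-]  L0: P0=M P1=I  mem[L0]=60
7. P0: load  L4  bus=[BusRd]  L4: P0=S P1=I  mem[L4]=90
8. P1: load  L2  bus=[BusRd,Flush]  L2: P0=S P1=S  mem[L2]=30
9. P1: store L5 := 33  bus=[BusRdX,Flush]  L5: P0=I P1=M  mem[L5]=69
10. P1: store L2 := 3  bus=[BusRdX]  L2: P0=I P1=M  mem[L2]=30
11. P0: load  L0  bus=[-]  L0: P0=M P1=I  mem[L0]=60
12. P0: store L5 := 21  bus=[BusRdX,Flush]  L5: P0=M P1=I  mem[L5]=33
13. P1: load  L3  bus=[BusRd]  L3: P0=I P1=S  mem[L3]=30
14. P0: store L0 := 80  bus=[-]  L0: P0=M P1=I  mem[L0]=60
15. P0: store L1 := 98  bus=[BusRdX]  L1: P0=M P1=I  mem[L1]=10
16. P1: store L2 := 47  bus=[-]  L2: P0=I P1=M  mem[L2]=30

bus = BusRdX,Flush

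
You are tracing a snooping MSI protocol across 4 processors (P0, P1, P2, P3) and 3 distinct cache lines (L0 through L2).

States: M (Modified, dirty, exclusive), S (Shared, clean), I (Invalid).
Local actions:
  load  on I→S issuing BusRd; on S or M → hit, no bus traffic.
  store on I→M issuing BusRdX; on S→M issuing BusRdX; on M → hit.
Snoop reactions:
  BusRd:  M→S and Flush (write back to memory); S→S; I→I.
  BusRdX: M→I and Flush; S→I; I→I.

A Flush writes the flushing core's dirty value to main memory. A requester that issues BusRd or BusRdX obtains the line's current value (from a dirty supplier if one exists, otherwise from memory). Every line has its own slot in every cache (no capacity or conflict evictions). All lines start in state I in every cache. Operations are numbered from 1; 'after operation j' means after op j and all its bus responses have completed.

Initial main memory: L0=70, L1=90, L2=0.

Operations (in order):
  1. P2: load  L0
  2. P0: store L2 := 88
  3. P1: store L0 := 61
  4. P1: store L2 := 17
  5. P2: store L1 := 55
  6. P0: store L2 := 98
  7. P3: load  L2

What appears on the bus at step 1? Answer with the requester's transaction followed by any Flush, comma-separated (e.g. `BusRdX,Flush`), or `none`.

bus = BusRd

[1] P2: load  L0 | P0:I, P1:I, P2:S(70), P3:I | bus: BusRd
[2] P0: store L2 := 88 | P0:M(88), P1:I, P2:I, P3:I | bus: BusRdX
[3] P1: store L0 := 61 | P0:I, P1:M(61), P2:I, P3:I | bus: BusRdX
[4] P1: store L2 := 17 | P0:I, P1:M(17), P2:I, P3:I | bus: BusRdX,Flush
[5] P2: store L1 := 55 | P0:I, P1:I, P2:M(55), P3:I | bus: BusRdX
[6] P0: store L2 := 98 | P0:M(98), P1:I, P2:I, P3:I | bus: BusRdX,Flush
[7] P3: load  L2 | P0:S(98), P1:I, P2:I, P3:S(98) | bus: BusRd,Flush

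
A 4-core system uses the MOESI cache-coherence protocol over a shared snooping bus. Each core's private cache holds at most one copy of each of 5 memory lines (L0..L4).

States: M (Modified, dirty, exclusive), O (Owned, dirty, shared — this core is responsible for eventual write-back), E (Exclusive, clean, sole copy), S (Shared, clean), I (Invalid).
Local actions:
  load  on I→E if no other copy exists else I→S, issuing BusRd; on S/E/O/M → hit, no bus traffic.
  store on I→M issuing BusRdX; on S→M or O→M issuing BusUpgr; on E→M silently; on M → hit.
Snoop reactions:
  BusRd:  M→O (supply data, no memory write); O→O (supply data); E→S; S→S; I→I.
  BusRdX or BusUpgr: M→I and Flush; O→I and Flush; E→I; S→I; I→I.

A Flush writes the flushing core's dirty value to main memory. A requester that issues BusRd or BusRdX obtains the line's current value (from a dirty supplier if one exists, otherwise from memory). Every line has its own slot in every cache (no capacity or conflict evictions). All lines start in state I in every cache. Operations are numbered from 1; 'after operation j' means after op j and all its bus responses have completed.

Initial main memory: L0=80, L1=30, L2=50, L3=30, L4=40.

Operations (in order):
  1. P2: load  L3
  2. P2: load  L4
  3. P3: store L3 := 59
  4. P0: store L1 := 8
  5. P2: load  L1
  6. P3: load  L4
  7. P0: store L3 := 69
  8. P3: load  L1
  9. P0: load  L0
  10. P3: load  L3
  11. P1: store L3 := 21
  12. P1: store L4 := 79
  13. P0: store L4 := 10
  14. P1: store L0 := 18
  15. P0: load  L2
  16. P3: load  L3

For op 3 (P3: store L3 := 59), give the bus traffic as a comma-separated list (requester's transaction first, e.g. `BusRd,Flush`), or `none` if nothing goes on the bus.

  op1 P2: load  L3 → I/I/E/I on L3; bus BusRd; mem=30
  op2 P2: load  L4 → I/I/E/I on L4; bus BusRd; mem=40
  op3 P3: store L3 := 59 → I/I/I/M on L3; bus BusRdX; mem=30
  op4 P0: store L1 := 8 → M/I/I/I on L1; bus BusRdX; mem=30
  op5 P2: load  L1 → O/I/S/I on L1; bus BusRd; mem=30
  op6 P3: load  L4 → I/I/S/S on L4; bus BusRd; mem=40
  op7 P0: store L3 := 69 → M/I/I/I on L3; bus BusRdX Flush; mem=59
  op8 P3: load  L1 → O/I/S/S on L1; bus BusRd; mem=30
  op9 P0: load  L0 → E/I/I/I on L0; bus BusRd; mem=80
  op10 P3: load  L3 → O/I/I/S on L3; bus BusRd; mem=59
  op11 P1: store L3 := 21 → I/M/I/I on L3; bus BusRdX Flush; mem=69
  op12 P1: store L4 := 79 → I/M/I/I on L4; bus BusRdX; mem=40
  op13 P0: store L4 := 10 → M/I/I/I on L4; bus BusRdX Flush; mem=79
  op14 P1: store L0 := 18 → I/M/I/I on L0; bus BusRdX; mem=80
  op15 P0: load  L2 → E/I/I/I on L2; bus BusRd; mem=50
  op16 P3: load  L3 → I/O/I/S on L3; bus BusRd; mem=69

bus = BusRdX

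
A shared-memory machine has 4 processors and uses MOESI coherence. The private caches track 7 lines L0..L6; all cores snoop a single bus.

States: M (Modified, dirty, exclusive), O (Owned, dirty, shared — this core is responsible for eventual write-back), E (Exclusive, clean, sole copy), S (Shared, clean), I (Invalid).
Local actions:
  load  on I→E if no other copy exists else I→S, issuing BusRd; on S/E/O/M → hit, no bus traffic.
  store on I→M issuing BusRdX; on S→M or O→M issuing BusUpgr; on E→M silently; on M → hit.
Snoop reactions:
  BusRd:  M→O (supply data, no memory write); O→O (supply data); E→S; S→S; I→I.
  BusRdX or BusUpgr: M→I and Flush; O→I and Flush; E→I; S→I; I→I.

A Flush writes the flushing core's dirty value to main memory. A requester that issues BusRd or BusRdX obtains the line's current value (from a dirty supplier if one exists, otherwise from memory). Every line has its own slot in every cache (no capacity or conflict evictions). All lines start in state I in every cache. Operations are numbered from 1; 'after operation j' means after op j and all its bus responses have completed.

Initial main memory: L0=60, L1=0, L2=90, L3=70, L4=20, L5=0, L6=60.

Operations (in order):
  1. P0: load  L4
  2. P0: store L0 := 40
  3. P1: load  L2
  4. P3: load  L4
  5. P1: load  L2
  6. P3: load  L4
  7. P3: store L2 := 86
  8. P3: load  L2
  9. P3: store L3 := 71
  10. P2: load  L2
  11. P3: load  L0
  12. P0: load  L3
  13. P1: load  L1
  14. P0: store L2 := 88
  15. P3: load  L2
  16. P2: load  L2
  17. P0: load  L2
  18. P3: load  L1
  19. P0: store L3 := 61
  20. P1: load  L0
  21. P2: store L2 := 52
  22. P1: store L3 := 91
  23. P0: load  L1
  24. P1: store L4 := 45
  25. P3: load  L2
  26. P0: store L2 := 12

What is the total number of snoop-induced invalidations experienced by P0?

invalidations = 3

1. P0: load  L4  bus=[BusRd]  L4: P0=E P1=I P2=I P3=I  mem[L4]=20
2. P0: store L0 := 40  bus=[BusRdX]  L0: P0=M P1=I P2=I P3=I  mem[L0]=60
3. P1: load  L2  bus=[BusRd]  L2: P0=I P1=E P2=I P3=I  mem[L2]=90
4. P3: load  L4  bus=[BusRd]  L4: P0=S P1=I P2=I P3=S  mem[L4]=20
5. P1: load  L2  bus=[-]  L2: P0=I P1=E P2=I P3=I  mem[L2]=90
6. P3: load  L4  bus=[-]  L4: P0=S P1=I P2=I P3=S  mem[L4]=20
7. P3: store L2 := 86  bus=[BusRdX]  L2: P0=I P1=I P2=I P3=M  mem[L2]=90
8. P3: load  L2  bus=[-]  L2: P0=I P1=I P2=I P3=M  mem[L2]=90
9. P3: store L3 := 71  bus=[BusRdX]  L3: P0=I P1=I P2=I P3=M  mem[L3]=70
10. P2: load  L2  bus=[BusRd]  L2: P0=I P1=I P2=S P3=O  mem[L2]=90
11. P3: load  L0  bus=[BusRd]  L0: P0=O P1=I P2=I P3=S  mem[L0]=60
12. P0: load  L3  bus=[BusRd]  L3: P0=S P1=I P2=I P3=O  mem[L3]=70
13. P1: load  L1  bus=[BusRd]  L1: P0=I P1=E P2=I P3=I  mem[L1]=0
14. P0: store L2 := 88  bus=[BusRdX,Flush]  L2: P0=M P1=I P2=I P3=I  mem[L2]=86
15. P3: load  L2  bus=[BusRd]  L2: P0=O P1=I P2=I P3=S  mem[L2]=86
16. P2: load  L2  bus=[BusRd]  L2: P0=O P1=I P2=S P3=S  mem[L2]=86
17. P0: load  L2  bus=[-]  L2: P0=O P1=I P2=S P3=S  mem[L2]=86
18. P3: load  L1  bus=[BusRd]  L1: P0=I P1=S P2=I P3=S  mem[L1]=0
19. P0: store L3 := 61  bus=[BusUpgr,Flush]  L3: P0=M P1=I P2=I P3=I  mem[L3]=71
20. P1: load  L0  bus=[BusRd]  L0: P0=O P1=S P2=I P3=S  mem[L0]=60
21. P2: store L2 := 52  bus=[BusUpgr,Flush]  L2: P0=I P1=I P2=M P3=I  mem[L2]=88
22. P1: store L3 := 91  bus=[BusRdX,Flush]  L3: P0=I P1=M P2=I P3=I  mem[L3]=61
23. P0: load  L1  bus=[BusRd]  L1: P0=S P1=S P2=I P3=S  mem[L1]=0
24. P1: store L4 := 45  bus=[BusRdX]  L4: P0=I P1=M P2=I P3=I  mem[L4]=20
25. P3: load  L2  bus=[BusRd]  L2: P0=I P1=I P2=O P3=S  mem[L2]=88
26. P0: store L2 := 12  bus=[BusRdX,Flush]  L2: P0=M P1=I P2=I P3=I  mem[L2]=52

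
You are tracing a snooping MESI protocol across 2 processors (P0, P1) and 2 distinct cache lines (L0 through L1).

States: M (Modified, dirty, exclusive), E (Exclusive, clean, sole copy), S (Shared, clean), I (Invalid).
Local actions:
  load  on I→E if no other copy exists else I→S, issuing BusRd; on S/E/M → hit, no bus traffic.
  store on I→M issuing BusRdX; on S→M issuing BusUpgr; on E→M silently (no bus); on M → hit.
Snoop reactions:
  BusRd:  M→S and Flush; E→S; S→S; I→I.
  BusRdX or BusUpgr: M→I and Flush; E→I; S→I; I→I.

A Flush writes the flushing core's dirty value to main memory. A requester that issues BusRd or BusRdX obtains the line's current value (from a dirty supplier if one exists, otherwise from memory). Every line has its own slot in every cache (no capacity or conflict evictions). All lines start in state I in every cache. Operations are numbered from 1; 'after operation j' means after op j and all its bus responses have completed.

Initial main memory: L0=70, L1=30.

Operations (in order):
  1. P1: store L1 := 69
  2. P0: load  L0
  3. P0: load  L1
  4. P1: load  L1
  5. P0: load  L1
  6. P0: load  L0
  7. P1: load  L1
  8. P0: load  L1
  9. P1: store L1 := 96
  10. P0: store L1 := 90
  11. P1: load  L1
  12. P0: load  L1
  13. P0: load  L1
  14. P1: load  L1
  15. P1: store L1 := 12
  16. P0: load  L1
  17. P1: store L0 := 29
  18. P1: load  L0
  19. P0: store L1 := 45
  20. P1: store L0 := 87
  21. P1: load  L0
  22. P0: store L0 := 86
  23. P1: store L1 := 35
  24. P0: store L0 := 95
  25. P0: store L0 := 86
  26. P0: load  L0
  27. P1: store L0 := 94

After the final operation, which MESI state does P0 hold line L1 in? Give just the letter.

[1] P1: store L1 := 69 | P0:I, P1:M(69) | bus: BusRdX
[2] P0: load  L0 | P0:E(70), P1:I | bus: BusRd
[3] P0: load  L1 | P0:S(69), P1:S(69) | bus: BusRd,Flush
[4] P1: load  L1 | P0:S(69), P1:S(69) | bus: none
[5] P0: load  L1 | P0:S(69), P1:S(69) | bus: none
[6] P0: load  L0 | P0:E(70), P1:I | bus: none
[7] P1: load  L1 | P0:S(69), P1:S(69) | bus: none
[8] P0: load  L1 | P0:S(69), P1:S(69) | bus: none
[9] P1: store L1 := 96 | P0:I, P1:M(96) | bus: BusUpgr
[10] P0: store L1 := 90 | P0:M(90), P1:I | bus: BusRdX,Flush
[11] P1: load  L1 | P0:S(90), P1:S(90) | bus: BusRd,Flush
[12] P0: load  L1 | P0:S(90), P1:S(90) | bus: none
[13] P0: load  L1 | P0:S(90), P1:S(90) | bus: none
[14] P1: load  L1 | P0:S(90), P1:S(90) | bus: none
[15] P1: store L1 := 12 | P0:I, P1:M(12) | bus: BusUpgr
[16] P0: load  L1 | P0:S(12), P1:S(12) | bus: BusRd,Flush
[17] P1: store L0 := 29 | P0:I, P1:M(29) | bus: BusRdX
[18] P1: load  L0 | P0:I, P1:M(29) | bus: none
[19] P0: store L1 := 45 | P0:M(45), P1:I | bus: BusUpgr
[20] P1: store L0 := 87 | P0:I, P1:M(87) | bus: none
[21] P1: load  L0 | P0:I, P1:M(87) | bus: none
[22] P0: store L0 := 86 | P0:M(86), P1:I | bus: BusRdX,Flush
[23] P1: store L1 := 35 | P0:I, P1:M(35) | bus: BusRdX,Flush
[24] P0: store L0 := 95 | P0:M(95), P1:I | bus: none
[25] P0: store L0 := 86 | P0:M(86), P1:I | bus: none
[26] P0: load  L0 | P0:M(86), P1:I | bus: none
[27] P1: store L0 := 94 | P0:I, P1:M(94) | bus: BusRdX,Flush

state = I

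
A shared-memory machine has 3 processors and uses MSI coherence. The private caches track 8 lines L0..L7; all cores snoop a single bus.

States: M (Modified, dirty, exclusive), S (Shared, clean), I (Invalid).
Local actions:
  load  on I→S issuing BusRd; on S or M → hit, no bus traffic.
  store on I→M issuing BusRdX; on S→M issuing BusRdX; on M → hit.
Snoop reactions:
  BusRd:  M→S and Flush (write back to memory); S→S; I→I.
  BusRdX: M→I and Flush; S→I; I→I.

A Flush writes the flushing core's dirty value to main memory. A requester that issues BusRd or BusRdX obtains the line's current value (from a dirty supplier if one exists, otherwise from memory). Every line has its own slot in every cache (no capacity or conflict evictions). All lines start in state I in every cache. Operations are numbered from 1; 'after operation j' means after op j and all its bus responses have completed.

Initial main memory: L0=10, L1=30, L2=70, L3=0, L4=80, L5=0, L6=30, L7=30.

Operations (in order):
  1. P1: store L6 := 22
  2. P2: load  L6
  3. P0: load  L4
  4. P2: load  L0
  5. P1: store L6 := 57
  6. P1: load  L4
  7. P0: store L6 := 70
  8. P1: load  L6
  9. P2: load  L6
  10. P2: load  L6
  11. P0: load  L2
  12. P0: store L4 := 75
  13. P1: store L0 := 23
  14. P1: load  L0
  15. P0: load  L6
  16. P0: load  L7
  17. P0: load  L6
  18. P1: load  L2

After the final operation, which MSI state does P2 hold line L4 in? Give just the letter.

step 1: P1: store L6 := 22  ⟶  IMI  (L6)  txn=BusRdX  M[L6]=30
step 2: P2: load  L6  ⟶  ISS  (L6)  txn=BusRd+Flush  M[L6]=22
step 3: P0: load  L4  ⟶  SII  (L4)  txn=BusRd  M[L4]=80
step 4: P2: load  L0  ⟶  IIS  (L0)  txn=BusRd  M[L0]=10
step 5: P1: store L6 := 57  ⟶  IMI  (L6)  txn=BusRdX  M[L6]=22
step 6: P1: load  L4  ⟶  SSI  (L4)  txn=BusRd  M[L4]=80
step 7: P0: store L6 := 70  ⟶  MII  (L6)  txn=BusRdX+Flush  M[L6]=57
step 8: P1: load  L6  ⟶  SSI  (L6)  txn=BusRd+Flush  M[L6]=70
step 9: P2: load  L6  ⟶  SSS  (L6)  txn=BusRd  M[L6]=70
step 10: P2: load  L6  ⟶  SSS  (L6)  txn=∅  M[L6]=70
step 11: P0: load  L2  ⟶  SII  (L2)  txn=BusRd  M[L2]=70
step 12: P0: store L4 := 75  ⟶  MII  (L4)  txn=BusRdX  M[L4]=80
step 13: P1: store L0 := 23  ⟶  IMI  (L0)  txn=BusRdX  M[L0]=10
step 14: P1: load  L0  ⟶  IMI  (L0)  txn=∅  M[L0]=10
step 15: P0: load  L6  ⟶  SSS  (L6)  txn=∅  M[L6]=70
step 16: P0: load  L7  ⟶  SII  (L7)  txn=BusRd  M[L7]=30
step 17: P0: load  L6  ⟶  SSS  (L6)  txn=∅  M[L6]=70
step 18: P1: load  L2  ⟶  SSI  (L2)  txn=BusRd  M[L2]=70

state = I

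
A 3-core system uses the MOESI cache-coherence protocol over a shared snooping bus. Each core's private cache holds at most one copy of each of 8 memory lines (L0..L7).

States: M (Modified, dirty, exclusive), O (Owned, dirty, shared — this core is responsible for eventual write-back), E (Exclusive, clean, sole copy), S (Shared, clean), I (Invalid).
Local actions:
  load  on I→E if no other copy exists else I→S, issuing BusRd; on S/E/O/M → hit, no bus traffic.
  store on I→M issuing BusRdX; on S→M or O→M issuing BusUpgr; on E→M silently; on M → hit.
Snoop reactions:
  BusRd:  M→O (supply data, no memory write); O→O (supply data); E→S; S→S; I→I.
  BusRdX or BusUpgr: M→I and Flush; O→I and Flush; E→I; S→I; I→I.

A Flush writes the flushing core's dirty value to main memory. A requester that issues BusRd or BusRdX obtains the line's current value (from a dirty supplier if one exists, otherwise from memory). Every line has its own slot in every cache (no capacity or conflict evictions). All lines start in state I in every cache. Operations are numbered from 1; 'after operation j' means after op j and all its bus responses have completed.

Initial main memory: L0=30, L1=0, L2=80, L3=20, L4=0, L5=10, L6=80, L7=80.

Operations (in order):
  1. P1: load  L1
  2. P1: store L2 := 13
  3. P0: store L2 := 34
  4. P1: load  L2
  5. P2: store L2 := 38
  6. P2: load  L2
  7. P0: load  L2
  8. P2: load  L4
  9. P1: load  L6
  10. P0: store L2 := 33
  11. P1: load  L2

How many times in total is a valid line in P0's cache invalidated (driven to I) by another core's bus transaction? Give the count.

invalidations = 1

1. P1: load  L1  bus=[BusRd]  L1: P0=I P1=E P2=I  mem[L1]=0
2. P1: store L2 := 13  bus=[BusRdX]  L2: P0=I P1=M P2=I  mem[L2]=80
3. P0: store L2 := 34  bus=[BusRdX,Flush]  L2: P0=M P1=I P2=I  mem[L2]=13
4. P1: load  L2  bus=[BusRd]  L2: P0=O P1=S P2=I  mem[L2]=13
5. P2: store L2 := 38  bus=[BusRdX,Flush]  L2: P0=I P1=I P2=M  mem[L2]=34
6. P2: load  L2  bus=[-]  L2: P0=I P1=I P2=M  mem[L2]=34
7. P0: load  L2  bus=[BusRd]  L2: P0=S P1=I P2=O  mem[L2]=34
8. P2: load  L4  bus=[BusRd]  L4: P0=I P1=I P2=E  mem[L4]=0
9. P1: load  L6  bus=[BusRd]  L6: P0=I P1=E P2=I  mem[L6]=80
10. P0: store L2 := 33  bus=[BusUpgr,Flush]  L2: P0=M P1=I P2=I  mem[L2]=38
11. P1: load  L2  bus=[BusRd]  L2: P0=O P1=S P2=I  mem[L2]=38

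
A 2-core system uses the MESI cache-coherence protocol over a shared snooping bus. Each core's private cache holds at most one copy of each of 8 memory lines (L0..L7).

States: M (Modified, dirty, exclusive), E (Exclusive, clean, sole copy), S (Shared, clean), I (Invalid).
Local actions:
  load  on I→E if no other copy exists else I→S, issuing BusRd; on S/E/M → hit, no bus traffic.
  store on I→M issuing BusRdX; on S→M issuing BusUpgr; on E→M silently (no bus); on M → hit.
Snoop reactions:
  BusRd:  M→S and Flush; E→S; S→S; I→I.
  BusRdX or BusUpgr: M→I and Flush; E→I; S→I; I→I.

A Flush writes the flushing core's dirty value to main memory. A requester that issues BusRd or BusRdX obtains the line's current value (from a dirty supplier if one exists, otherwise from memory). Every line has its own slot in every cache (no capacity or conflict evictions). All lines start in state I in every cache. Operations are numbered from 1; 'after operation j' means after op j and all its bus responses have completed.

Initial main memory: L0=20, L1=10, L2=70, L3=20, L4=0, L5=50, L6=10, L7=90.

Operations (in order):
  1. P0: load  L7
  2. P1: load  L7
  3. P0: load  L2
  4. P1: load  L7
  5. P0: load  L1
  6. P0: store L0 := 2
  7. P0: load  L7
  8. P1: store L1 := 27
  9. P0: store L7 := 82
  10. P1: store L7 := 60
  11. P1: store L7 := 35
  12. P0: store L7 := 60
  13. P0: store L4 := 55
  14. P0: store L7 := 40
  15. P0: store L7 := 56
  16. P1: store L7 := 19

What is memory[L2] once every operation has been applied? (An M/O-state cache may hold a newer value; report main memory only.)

  op1 P0: load  L7 → E/I on L7; bus BusRd; mem=90
  op2 P1: load  L7 → S/S on L7; bus BusRd; mem=90
  op3 P0: load  L2 → E/I on L2; bus BusRd; mem=70
  op4 P1: load  L7 → S/S on L7; bus (none); mem=90
  op5 P0: load  L1 → E/I on L1; bus BusRd; mem=10
  op6 P0: store L0 := 2 → M/I on L0; bus BusRdX; mem=20
  op7 P0: load  L7 → S/S on L7; bus (none); mem=90
  op8 P1: store L1 := 27 → I/M on L1; bus BusRdX; mem=10
  op9 P0: store L7 := 82 → M/I on L7; bus BusUpgr; mem=90
  op10 P1: store L7 := 60 → I/M on L7; bus BusRdX Flush; mem=82
  op11 P1: store L7 := 35 → I/M on L7; bus (none); mem=82
  op12 P0: store L7 := 60 → M/I on L7; bus BusRdX Flush; mem=35
  op13 P0: store L4 := 55 → M/I on L4; bus BusRdX; mem=0
  op14 P0: store L7 := 40 → M/I on L7; bus (none); mem=35
  op15 P0: store L7 := 56 → M/I on L7; bus (none); mem=35
  op16 P1: store L7 := 19 → I/M on L7; bus BusRdX Flush; mem=56

memory[L2] = 70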